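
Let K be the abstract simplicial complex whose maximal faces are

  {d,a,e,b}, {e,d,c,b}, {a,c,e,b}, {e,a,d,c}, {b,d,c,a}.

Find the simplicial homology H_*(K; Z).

We work with the vertex ordering a < b < c < d < e. The simplices of K, each written with vertices in increasing order, are:

  0-simplices (5): a, b, c, d, e
  1-simplices (10): ab, ac, ad, ae, bc, bd, be, cd, ce, de
  2-simplices (10): abc, abd, abe, acd, ace, ade, bcd, bce, bde, cde
  3-simplices (5): abcd, abce, abde, acde, bcde

giving chain groups C_0 ≅ Z^5, C_1 ≅ Z^10, C_2 ≅ Z^10, C_3 ≅ Z^5.

The boundary map ∂_1: C_1 → C_0 maps an edge to its endpoints' difference, ∂[p,q] = q − p. For instance
  ∂bd = d − b.
The 5×10 boundary matrix has rank 4 and Smith normal form diag(1,1,1,1).

The boundary map ∂_2: C_2 → C_1 acts by ∂[p,q,r] = [q,r] − [p,r] + [p,q]. For instance
  ∂cde = de − ce + cd,
  ∂bcd = cd − bd + bc.
The 10×10 boundary matrix has rank 6 and Smith normal form diag(1,1,1,1,1,1).

∂_3: C_3 → C_2 sends each 3-simplex σ to the alternating sum Σ_i (−1)^i (σ with its i-th vertex removed). For instance
  ∂abce = bce − ace + abe − abc,
  ∂abde = bde − ade + abe − abd.
As a 10×5 matrix over Z this has rank 4, with invariant factors (1,1,1,1).

Now H_k = ker ∂_k / im ∂_{k+1}, so:

  H_0: rank C_0 − rank ∂_1 = 5 − 4 = 1, and the invariant factors of ∂_1 are all 1, so H_0 = Z.
  H_1: rank ker ∂_1 − rank ∂_2 = (10 − 4) − 6 = 0, and the invariant factors of ∂_2 are all 1, so H_1 = 0.
  H_2: rank ker ∂_2 − rank ∂_3 = (10 − 6) − 4 = 0, and the invariant factors of ∂_3 are all 1, so H_2 = 0.
  H_3: rank ker ∂_3 − rank ∂_4 = (5 − 4) − 0 = 1, and there is no ∂_4, so H_3 = Z.

As a check, the Euler characteristic is 5 − 10 + 10 − 5 = 0, which agrees with 1 − 0 + 0 − 1 = 0.
(K is a triangulation of the 3-sphere S^3.)

H_0 ≅ Z,  H_1 = 0,  H_2 = 0,  H_3 ≅ Z.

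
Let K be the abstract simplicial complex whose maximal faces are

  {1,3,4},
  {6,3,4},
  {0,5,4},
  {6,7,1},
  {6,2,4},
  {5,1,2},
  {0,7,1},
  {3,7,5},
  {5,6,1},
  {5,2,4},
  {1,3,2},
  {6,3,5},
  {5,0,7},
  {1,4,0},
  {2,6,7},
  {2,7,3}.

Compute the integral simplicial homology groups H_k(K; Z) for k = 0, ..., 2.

H_0 = Z,  H_1 = Z^2,  H_2 = Z.

We work with the vertex ordering 0 < 1 < 2 < 3 < 4 < 5 < 6 < 7. The simplices of K, each written with vertices in increasing order, are:

  0-simplices (8): [0], [1], [2], [3], [4], [5], [6], [7]
  1-simplices (24): (24 of them)
  2-simplices (16): [0,1,4], [0,1,7], [0,4,5], [0,5,7], [1,2,3], [1,2,5], [1,3,4], [1,5,6], [1,6,7], [2,3,7], [2,4,5], [2,4,6], [2,6,7], [3,4,6], [3,5,6], [3,5,7]

giving chain groups C_0 ≅ Z^8, C_1 ≅ Z^24, C_2 ≅ Z^16.

The boundary map ∂_1: C_1 → C_0 is given by ∂[p,q] = [q] − [p].
This gives a 8×24 integer matrix of rank 7; reducing to Smith normal form yields diagonal entries (1,1,1,1,1,1,1).

The boundary map ∂_2: C_2 → C_1 acts by ∂[p,q,r] = [q,r] − [p,r] + [p,q]. For instance
  ∂[1,2,5] = [2,5] − [1,5] + [1,2],
  ∂[2,3,7] = [3,7] − [2,7] + [2,3].
As a 24×16 matrix over Z this has rank 15, with invariant factors (1,1,1,1,1,1,1,1,1,1,1,1,1,1,1).

Reading off H_k = ker ∂_k / im ∂_{k+1}:

  H_0: rank C_0 − rank ∂_1 = 8 − 7 = 1, and the invariant factors of ∂_1 are all 1, so H_0 = Z.
  H_1: rank ker ∂_1 − rank ∂_2 = (24 − 7) − 15 = 2, and the invariant factors of ∂_2 are all 1, so H_1 = Z^2.
  H_2: rank ker ∂_2 − rank ∂_3 = (16 − 15) − 0 = 1, and there is no ∂_3, so H_2 = Z.

As a check, the Euler characteristic is 8 − 24 + 16 = 0, which agrees with 1 − 2 + 1 = 0.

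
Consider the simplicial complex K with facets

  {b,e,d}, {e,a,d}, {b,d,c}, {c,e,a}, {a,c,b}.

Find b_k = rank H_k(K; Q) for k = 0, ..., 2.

b_0 = 1, b_1 = 1, b_2 = 0.

Fix the vertex order a < b < c < d < e and write every simplex with vertices in increasing order. Then dim K = 2 and the simplices of K are:

  0-simplices (5): a, b, c, d, e
  1-simplices (10): ab, ac, ad, ae, bc, bd, be, cd, ce, de
  2-simplices (5): abc, ace, ade, bcd, bde

giving chain groups C_0 ≅ Z^5, C_1 ≅ Z^10, C_2 ≅ Z^5.

The boundary map ∂_1: C_1 → C_0 is given by ∂[p,q] = [q] − [p]. For instance
  ∂cd = d − c.
This gives a 5×10 integer matrix of rank 4; reducing to Smith normal form yields diagonal entries (1,1,1,1).

The boundary map ∂_2: C_2 → C_1 sends each 2-simplex [p,q,r] to [q,r] − [p,r] + [p,q]. For instance
  ∂bde = de − be + bd,
  ∂abc = bc − ac + ab.
The 10×5 boundary matrix has rank 5 and Smith normal form diag(1,1,1,1,1).

Now H_k = ker ∂_k / im ∂_{k+1}, so:

  H_0: rank C_0 − rank ∂_1 = 5 − 4 = 1, and the invariant factors of ∂_1 are all 1, so H_0 ≅ Z.
  H_1: rank ker ∂_1 − rank ∂_2 = (10 − 4) − 5 = 1, and the invariant factors of ∂_2 are all 1, so H_1 ≅ Z.
  H_2: rank ker ∂_2 − rank ∂_3 = (5 − 5) − 0 = 0, and there is no ∂_3, so H_2 ≅ 0.

Hence the Betti numbers are b_0 = 1, b_1 = 1, b_2 = 0.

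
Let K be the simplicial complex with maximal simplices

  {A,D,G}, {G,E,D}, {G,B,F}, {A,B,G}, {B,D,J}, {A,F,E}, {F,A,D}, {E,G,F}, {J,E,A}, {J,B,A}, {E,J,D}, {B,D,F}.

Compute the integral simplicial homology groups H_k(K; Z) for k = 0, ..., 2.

H_0 ≅ Z,  H_1 ≅ Z/2Z,  H_2 = 0.

Take the total order A < B < D < E < F < G < J on the vertex set. Then K (dimension 2) consists of the simplices:

  0-simplices (7): A, B, D, E, F, G, J
  1-simplices (18): AB, AD, AE, AF, AG, AJ, BD, BF, BG, BJ, DE, DF, DG, DJ, EF, EG, EJ, FG
  2-simplices (12): ABG, ABJ, ADF, ADG, AEF, AEJ, BDF, BDJ, BFG, DEG, DEJ, EFG

Hence C_0 ≅ Z^7, C_1 ≅ Z^18, C_2 ≅ Z^12.

Boundary ∂_1: C_1 → C_0 is given by ∂[p,q] = [q] − [p]. For instance
  ∂BJ = J − B.
As a 7×18 matrix over Z this has rank 6, with invariant factors (1,1,1,1,1,1).

Boundary ∂_2: C_2 → C_1 acts by ∂[p,q,r] = [q,r] − [p,r] + [p,q]. For instance
  ∂DEJ = EJ − DJ + DE,
  ∂ABJ = BJ − AJ + AB.
The resulting 18×12 matrix has rank 12, and its Smith normal form has invariant factors (1,1,1,1,1,1,1,1,1,1,1,2).

From H_k ≅ ker(∂_k) / im(∂_{k+1}) we obtain:

  H_0: rank C_0 − rank ∂_1 = 7 − 6 = 1, and the invariant factors of ∂_1 are all 1, so H_0 = Z.
  H_1: rank ker ∂_1 − rank ∂_2 = (18 − 6) − 12 = 0, and ∂_2 has invariant factor 2 > 1, so H_1 = Z/2Z.
  H_2: rank ker ∂_2 − rank ∂_3 = (12 − 12) − 0 = 0, and there is no ∂_3, so H_2 = 0.

(K is a triangulation of the real projective plane RP^2.)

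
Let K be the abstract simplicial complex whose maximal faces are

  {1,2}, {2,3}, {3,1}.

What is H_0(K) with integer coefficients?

H_0 = Z.

K has 3 vertices, 3 edges.
rank ∂_0 = 0, rank ∂_1 = 2 ⇒ b_0 = 3 − 0 − 2 = 1; all invariant factors of ∂_1 are 1 so no torsion. So H_0 = Z.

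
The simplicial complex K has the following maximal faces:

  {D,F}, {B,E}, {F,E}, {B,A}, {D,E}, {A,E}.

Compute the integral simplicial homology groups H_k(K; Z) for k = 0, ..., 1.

H_0 ≅ Z,  H_1 ≅ Z^2.

K has 5 vertices, 6 edges.
rank ∂_0 = 0, rank ∂_1 = 4 ⇒ b_0 = 5 − 0 − 4 = 1; all invariant factors of ∂_1 are 1 so no torsion. So H_0 ≅ Z.
rank ∂_1 = 4, rank ∂_2 = 0 ⇒ b_1 = 6 − 4 − 0 = 2. So H_1 ≅ Z^2.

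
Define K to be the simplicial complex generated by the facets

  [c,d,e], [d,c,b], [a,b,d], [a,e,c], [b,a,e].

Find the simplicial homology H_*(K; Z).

Fix the vertex order a < b < c < d < e and write every simplex with vertices in increasing order. Then dim K = 2 and the simplices of K are:

  0-simplices (5): a, b, c, d, e
  1-simplices (10): ab, ac, ad, ae, bc, bd, be, cd, ce, de
  2-simplices (5): abd, abe, ace, bcd, cde

Hence C_0 ≅ Z^5, C_1 ≅ Z^10, C_2 ≅ Z^5.

∂_1: C_1 → C_0 sends each edge [p,q] (with p < q) to q − p.
The resulting 5×10 matrix has rank 4, and its Smith normal form has invariant factors (1,1,1,1).

The boundary map ∂_2: C_2 → C_1 sends each 2-simplex [p,q,r] to [q,r] − [p,r] + [p,q]. For instance
  ∂abe = be − ae + ab,
  ∂bcd = cd − bd + bc.
The resulting 10×5 matrix has rank 5, and its Smith normal form has invariant factors (1,1,1,1,1).

From H_k ≅ ker(∂_k) / im(∂_{k+1}) we obtain:

  H_0: rank C_0 − rank ∂_1 = 5 − 4 = 1, and the invariant factors of ∂_1 are all 1, so H_0 ≅ Z.
  H_1: rank ker ∂_1 − rank ∂_2 = (10 − 4) − 5 = 1, and the invariant factors of ∂_2 are all 1, so H_1 ≅ Z.
  H_2: rank ker ∂_2 − rank ∂_3 = (5 − 5) − 0 = 0, and there is no ∂_3, so H_2 ≅ 0.

H_0 ≅ Z,  H_1 ≅ Z,  H_2 = 0.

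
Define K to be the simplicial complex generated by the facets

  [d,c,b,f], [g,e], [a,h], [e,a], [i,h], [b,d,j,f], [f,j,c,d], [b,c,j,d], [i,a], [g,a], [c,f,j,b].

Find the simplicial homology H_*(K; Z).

H_0 = Z^2,  H_1 = Z^2,  H_2 = 0,  H_3 = Z.

We work with the vertex ordering a < b < c < d < e < f < g < h < i < j. The simplices of K, each written with vertices in increasing order, are:

  0-simplices (10): a, b, c, d, e, f, g, h, i, j
  1-simplices (16): ae, ag, ah, ai, bc, bd, bf, bj, cd, cf, cj, df, dj, eg, fj, hi
  2-simplices (10): bcd, bcf, bcj, bdf, bdj, bfj, cdf, cdj, cfj, dfj
  3-simplices (5): bcdf, bcdj, bcfj, bdfj, cdfj

giving chain groups C_0 ≅ Z^10, C_1 ≅ Z^16, C_2 ≅ Z^10, C_3 ≅ Z^5.

∂_1: C_1 → C_0 is given by ∂[p,q] = [q] − [p]. For instance
  ∂hi = i − h.
This gives a 10×16 integer matrix of rank 8; reducing to Smith normal form yields diagonal entries (1,1,1,1,1,1,1,1).

Boundary ∂_2: C_2 → C_1 acts by ∂[p,q,r] = [q,r] − [p,r] + [p,q]. For instance
  ∂bdf = df − bf + bd,
  ∂cfj = fj − cj + cf.
As a 16×10 matrix over Z this has rank 6, with invariant factors (1,1,1,1,1,1).

The boundary map ∂_3: C_3 → C_2 sends each 3-simplex σ to the alternating sum Σ_i (−1)^i (σ with its i-th vertex removed). For instance
  ∂cdfj = dfj − cfj + cdj − cdf,
  ∂bcdj = cdj − bdj + bcj − bcd.
The 10×5 boundary matrix has rank 4 and Smith normal form diag(1,1,1,1).

Reading off H_k = ker ∂_k / im ∂_{k+1}:

  H_0: rank C_0 − rank ∂_1 = 10 − 8 = 2, and the invariant factors of ∂_1 are all 1, so H_0 ≅ Z^2.
  H_1: rank ker ∂_1 − rank ∂_2 = (16 − 8) − 6 = 2, and the invariant factors of ∂_2 are all 1, so H_1 ≅ Z^2.
  H_2: rank ker ∂_2 − rank ∂_3 = (10 − 6) − 4 = 0, and the invariant factors of ∂_3 are all 1, so H_2 ≅ 0.
  H_3: rank ker ∂_3 − rank ∂_4 = (5 − 4) − 0 = 1, and there is no ∂_4, so H_3 ≅ Z.

(K is a triangulation of the disjoint union of a wedge of 2 circles and the 3-sphere S^3.)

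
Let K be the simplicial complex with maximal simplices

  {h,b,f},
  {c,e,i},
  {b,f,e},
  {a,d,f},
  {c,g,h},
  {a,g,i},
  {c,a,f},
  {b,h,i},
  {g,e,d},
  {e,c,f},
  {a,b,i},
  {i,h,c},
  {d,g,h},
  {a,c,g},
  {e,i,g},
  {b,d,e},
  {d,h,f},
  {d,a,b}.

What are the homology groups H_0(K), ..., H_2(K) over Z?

K has 9 vertices, 27 edges, 18 triangles.
rank ∂_0 = 0, rank ∂_1 = 8 ⇒ b_0 = 9 − 0 − 8 = 1; all invariant factors of ∂_1 are 1 so no torsion. So H_0 = Z.
rank ∂_1 = 8, rank ∂_2 = 18 ⇒ b_1 = 27 − 8 − 18 = 1; ∂_2 has invariant factor(s) [2] giving torsion. So H_1 = Z ⊕ Z_2.
rank ∂_2 = 18, rank ∂_3 = 0 ⇒ b_2 = 18 − 18 − 0 = 0. So H_2 = 0.

H_0 ≅ Z,  H_1 ≅ Z ⊕ Z_2,  H_2 = 0.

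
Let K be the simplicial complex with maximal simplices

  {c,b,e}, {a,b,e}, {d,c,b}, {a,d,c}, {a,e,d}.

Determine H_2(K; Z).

H_2 ≅ 0.

Take the total order a < b < c < d < e on the vertex set. Then K (dimension 2) consists of the simplices:

  0-simplices (5): a, b, c, d, e
  1-simplices (10): ab, ac, ad, ae, bc, bd, be, cd, ce, de
  2-simplices (5): abe, acd, ade, bcd, bce

Hence C_0 ≅ Z^5, C_1 ≅ Z^10, C_2 ≅ Z^5.

∂_1: C_1 → C_0 sends each edge [p,q] (with p < q) to q − p.
The 5×10 boundary matrix has rank 4 and Smith normal form diag(1,1,1,1).

Boundary ∂_2: C_2 → C_1 sends each 2-simplex [p,q,r] to [q,r] − [p,r] + [p,q]. For instance
  ∂acd = cd − ad + ac,
  ∂bce = ce − be + bc.
As a 10×5 matrix over Z this has rank 5, with invariant factors (1,1,1,1,1).

Computing H_k = (kernel of ∂_k) / (image of ∂_{k+1}):

  H_2: rank ker ∂_2 − rank ∂_3 = (5 − 5) − 0 = 0, and there is no ∂_3, so H_2 = 0.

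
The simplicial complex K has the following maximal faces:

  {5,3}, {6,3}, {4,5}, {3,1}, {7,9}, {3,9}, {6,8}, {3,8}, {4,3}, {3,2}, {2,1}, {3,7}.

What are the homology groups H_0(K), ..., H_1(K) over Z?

H_0 = Z,  H_1 = Z^4.

Fix the vertex order 1 < 2 < 3 < 4 < 5 < 6 < 7 < 8 < 9 and write every simplex with vertices in increasing order. Then dim K = 1 and the simplices of K are:

  0-simplices (9): [1], [2], [3], [4], [5], [6], [7], [8], [9]
  1-simplices (12): [1,2], [1,3], [2,3], [3,4], [3,5], [3,6], [3,7], [3,8], [3,9], [4,5], [6,8], [7,9]

Hence C_0 ≅ Z^9, C_1 ≅ Z^12.

∂_1: C_1 → C_0 sends each edge [p,q] (with p < q) to q − p.
The resulting 9×12 matrix has rank 8, and its Smith normal form has invariant factors (1,1,1,1,1,1,1,1).

Now H_k = ker ∂_k / im ∂_{k+1}, so:

  H_0: rank C_0 − rank ∂_1 = 9 − 8 = 1, and the invariant factors of ∂_1 are all 1, so H_0 = Z.
  H_1: rank ker ∂_1 − rank ∂_2 = (12 − 8) − 0 = 4, and there is no ∂_2, so H_1 = Z^4.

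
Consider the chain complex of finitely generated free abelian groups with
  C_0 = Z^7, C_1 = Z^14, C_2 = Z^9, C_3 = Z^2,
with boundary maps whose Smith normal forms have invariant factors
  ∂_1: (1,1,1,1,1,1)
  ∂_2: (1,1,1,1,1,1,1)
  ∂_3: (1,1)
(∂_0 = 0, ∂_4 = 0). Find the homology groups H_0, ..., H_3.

H_0: b_0 = 7 − 0 − 6 = 1; torsion from ∂_1 factors > 1: none. So H_0 = Z.
H_1: b_1 = 14 − 6 − 7 = 1; torsion from ∂_2 factors > 1: none. So H_1 = Z.
H_2: b_2 = 9 − 7 − 2 = 0; torsion from ∂_3 factors > 1: none. So H_2 = 0.
H_3: b_3 = 2 − 2 − 0 = 0; torsion from ∂_4 factors > 1: none. So H_3 = 0.

H_0 = Z,  H_1 = Z,  H_2 = 0,  H_3 = 0.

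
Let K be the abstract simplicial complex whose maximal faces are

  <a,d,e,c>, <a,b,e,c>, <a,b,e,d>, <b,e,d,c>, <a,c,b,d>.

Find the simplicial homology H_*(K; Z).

Fix the vertex order a < b < c < d < e and write every simplex with vertices in increasing order. Then dim K = 3 and the simplices of K are:

  0-simplices (5): a, b, c, d, e
  1-simplices (10): ab, ac, ad, ae, bc, bd, be, cd, ce, de
  2-simplices (10): abc, abd, abe, acd, ace, ade, bcd, bce, bde, cde
  3-simplices (5): abcd, abce, abde, acde, bcde

Hence C_0 ≅ Z^5, C_1 ≅ Z^10, C_2 ≅ Z^10, C_3 ≅ Z^5.

∂_1: C_1 → C_0 sends each edge [p,q] (with p < q) to q − p. For instance
  ∂ab = b − a.
The 5×10 boundary matrix has rank 4 and Smith normal form diag(1,1,1,1).

Boundary ∂_2: C_2 → C_1 acts by ∂[p,q,r] = [q,r] − [p,r] + [p,q]. For instance
  ∂acd = cd − ad + ac,
  ∂abc = bc − ac + ab.
The 10×10 boundary matrix has rank 6 and Smith normal form diag(1,1,1,1,1,1).

∂_3: C_3 → C_2 sends each 3-simplex σ to the alternating sum Σ_i (−1)^i (σ with its i-th vertex removed). For instance
  ∂acde = cde − ade + ace − acd,
  ∂bcde = cde − bde + bce − bcd.
This gives a 10×5 integer matrix of rank 4; reducing to Smith normal form yields diagonal entries (1,1,1,1).

Now H_k = ker ∂_k / im ∂_{k+1}, so:

  H_0: rank C_0 − rank ∂_1 = 5 − 4 = 1, and the invariant factors of ∂_1 are all 1, so H_0 ≅ Z.
  H_1: rank ker ∂_1 − rank ∂_2 = (10 − 4) − 6 = 0, and the invariant factors of ∂_2 are all 1, so H_1 ≅ 0.
  H_2: rank ker ∂_2 − rank ∂_3 = (10 − 6) − 4 = 0, and the invariant factors of ∂_3 are all 1, so H_2 ≅ 0.
  H_3: rank ker ∂_3 − rank ∂_4 = (5 − 4) − 0 = 1, and there is no ∂_4, so H_3 ≅ Z.

(K is a triangulation of the 3-sphere S^3.)

H_0 = Z,  H_1 = 0,  H_2 = 0,  H_3 = Z.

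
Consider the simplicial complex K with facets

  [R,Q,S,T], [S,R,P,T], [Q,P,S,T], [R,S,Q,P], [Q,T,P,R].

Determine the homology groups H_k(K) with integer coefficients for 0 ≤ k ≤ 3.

Take the total order P < Q < R < S < T on the vertex set. Then K (dimension 3) consists of the simplices:

  0-simplices (5): P, Q, R, S, T
  1-simplices (10): PQ, PR, PS, PT, QR, QS, QT, RS, RT, ST
  2-simplices (10): PQR, PQS, PQT, PRS, PRT, PST, QRS, QRT, QST, RST
  3-simplices (5): PQRS, PQRT, PQST, PRST, QRST

giving chain groups C_0 ≅ Z^5, C_1 ≅ Z^10, C_2 ≅ Z^10, C_3 ≅ Z^5.

Boundary ∂_1: C_1 → C_0 maps an edge to its endpoints' difference, ∂[p,q] = q − p. For instance
  ∂PQ = Q − P.
The 5×10 boundary matrix has rank 4 and Smith normal form diag(1,1,1,1).

Boundary ∂_2: C_2 → C_1 maps a triangle to the signed sum of its edges. For instance
  ∂PQT = QT − PT + PQ,
  ∂RST = ST − RT + RS.
This gives a 10×10 integer matrix of rank 6; reducing to Smith normal form yields diagonal entries (1,1,1,1,1,1).

Boundary ∂_3: C_3 → C_2 sends each 3-simplex σ to the alternating sum Σ_i (−1)^i (σ with its i-th vertex removed). For instance
  ∂QRST = RST − QST + QRT − QRS,
  ∂PRST = RST − PST + PRT − PRS.
The resulting 10×5 matrix has rank 4, and its Smith normal form has invariant factors (1,1,1,1).

From H_k ≅ ker(∂_k) / im(∂_{k+1}) we obtain:

  H_0: rank C_0 − rank ∂_1 = 5 − 4 = 1, and the invariant factors of ∂_1 are all 1, so H_0 ≅ Z.
  H_1: rank ker ∂_1 − rank ∂_2 = (10 − 4) − 6 = 0, and the invariant factors of ∂_2 are all 1, so H_1 ≅ 0.
  H_2: rank ker ∂_2 − rank ∂_3 = (10 − 6) − 4 = 0, and the invariant factors of ∂_3 are all 1, so H_2 ≅ 0.
  H_3: rank ker ∂_3 − rank ∂_4 = (5 − 4) − 0 = 1, and there is no ∂_4, so H_3 ≅ Z.

H_0 ≅ Z,  H_1 = 0,  H_2 = 0,  H_3 ≅ Z.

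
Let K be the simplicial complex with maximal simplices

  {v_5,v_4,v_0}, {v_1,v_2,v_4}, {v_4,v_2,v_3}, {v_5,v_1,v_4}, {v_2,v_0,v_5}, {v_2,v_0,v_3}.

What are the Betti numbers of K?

b_0 = 1, b_1 = 1, b_2 = 0.

Order the vertices as v_0 < v_1 < v_2 < v_3 < v_4 < v_5. Listing each simplex with vertices in this order, K has dimension 2 with simplices:

  0-simplices (6): [v_0], [v_1], [v_2], [v_3], [v_4], [v_5]
  1-simplices (12): [v_0,v_2], [v_0,v_3], [v_0,v_4], [v_0,v_5], [v_1,v_2], [v_1,v_4], [v_1,v_5], [v_2,v_3], [v_2,v_4], [v_2,v_5], [v_3,v_4], [v_4,v_5]
  2-simplices (6): [v_0,v_2,v_3], [v_0,v_2,v_5], [v_0,v_4,v_5], [v_1,v_2,v_4], [v_1,v_4,v_5], [v_2,v_3,v_4]

giving chain groups C_0 ≅ Z^6, C_1 ≅ Z^12, C_2 ≅ Z^6.

The boundary map ∂_1: C_1 → C_0 is given by ∂[p,q] = [q] − [p]. For instance
  ∂[v_2,v_3] = [v_3] − [v_2].
The resulting 6×12 matrix has rank 5, and its Smith normal form has invariant factors (1,1,1,1,1).

Boundary ∂_2: C_2 → C_1 acts by ∂[p,q,r] = [q,r] − [p,r] + [p,q]. For instance
  ∂[v_2,v_3,v_4] = [v_3,v_4] − [v_2,v_4] + [v_2,v_3],
  ∂[v_0,v_2,v_5] = [v_2,v_5] − [v_0,v_5] + [v_0,v_2].
The 12×6 boundary matrix has rank 6 and Smith normal form diag(1,1,1,1,1,1).

From H_k ≅ ker(∂_k) / im(∂_{k+1}) we obtain:

  H_0: rank C_0 − rank ∂_1 = 6 − 5 = 1, and the invariant factors of ∂_1 are all 1, so H_0 = Z.
  H_1: rank ker ∂_1 − rank ∂_2 = (12 − 5) − 6 = 1, and the invariant factors of ∂_2 are all 1, so H_1 = Z.
  H_2: rank ker ∂_2 − rank ∂_3 = (6 − 6) − 0 = 0, and there is no ∂_3, so H_2 = 0.

As a check, the Euler characteristic is 6 − 12 + 6 = 0, which agrees with 1 − 1 + 0 = 0.
(K is a triangulation of the cylinder S^1 x I.)

Hence the Betti numbers are b_0 = 1, b_1 = 1, b_2 = 0.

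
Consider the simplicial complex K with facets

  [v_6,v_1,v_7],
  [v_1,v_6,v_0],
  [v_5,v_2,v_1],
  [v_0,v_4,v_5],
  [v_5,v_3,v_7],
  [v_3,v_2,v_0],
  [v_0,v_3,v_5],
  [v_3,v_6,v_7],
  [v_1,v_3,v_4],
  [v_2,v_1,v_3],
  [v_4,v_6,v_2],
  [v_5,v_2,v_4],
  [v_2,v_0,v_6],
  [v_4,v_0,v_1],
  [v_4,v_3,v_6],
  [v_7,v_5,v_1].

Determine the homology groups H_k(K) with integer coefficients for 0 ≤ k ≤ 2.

Take the total order v_0 < v_1 < v_2 < v_3 < v_4 < v_5 < v_6 < v_7 on the vertex set. Then K (dimension 2) consists of the simplices:

  0-simplices (8): [v_0], [v_1], [v_2], [v_3], [v_4], [v_5], [v_6], [v_7]
  1-simplices (24): (24 of them)
  2-simplices (16): (16 of them)

Hence C_0 ≅ Z^8, C_1 ≅ Z^24, C_2 ≅ Z^16.

∂_1: C_1 → C_0 is given by ∂[p,q] = [q] − [p].
The resulting 8×24 matrix has rank 7, and its Smith normal form has invariant factors (1,1,1,1,1,1,1).

∂_2: C_2 → C_1 acts by ∂[p,q,r] = [q,r] − [p,r] + [p,q]. For instance
  ∂[v_0,v_4,v_5] = [v_4,v_5] − [v_0,v_5] + [v_0,v_4],
  ∂[v_0,v_1,v_6] = [v_1,v_6] − [v_0,v_6] + [v_0,v_1].
The resulting 24×16 matrix has rank 15, and its Smith normal form has invariant factors (1,1,1,1,1,1,1,1,1,1,1,1,1,1,1).

From H_k ≅ ker(∂_k) / im(∂_{k+1}) we obtain:

  H_0: rank C_0 − rank ∂_1 = 8 − 7 = 1, and the invariant factors of ∂_1 are all 1, so H_0 ≅ Z.
  H_1: rank ker ∂_1 − rank ∂_2 = (24 − 7) − 15 = 2, and the invariant factors of ∂_2 are all 1, so H_1 ≅ Z^2.
  H_2: rank ker ∂_2 − rank ∂_3 = (16 − 15) − 0 = 1, and there is no ∂_3, so H_2 ≅ Z.

H_0 = Z,  H_1 = Z^2,  H_2 = Z.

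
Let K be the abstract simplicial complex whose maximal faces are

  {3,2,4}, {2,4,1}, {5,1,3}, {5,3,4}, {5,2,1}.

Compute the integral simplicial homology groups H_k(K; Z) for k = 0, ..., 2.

Fix the vertex order 1 < 2 < 3 < 4 < 5 and write every simplex with vertices in increasing order. Then dim K = 2 and the simplices of K are:

  0-simplices (5): [1], [2], [3], [4], [5]
  1-simplices (10): [1,2], [1,3], [1,4], [1,5], [2,3], [2,4], [2,5], [3,4], [3,5], [4,5]
  2-simplices (5): [1,2,4], [1,2,5], [1,3,5], [2,3,4], [3,4,5]

Hence C_0 ≅ Z^5, C_1 ≅ Z^10, C_2 ≅ Z^5.

The boundary map ∂_1: C_1 → C_0 maps an edge to its endpoints' difference, ∂[p,q] = q − p.
The 5×10 boundary matrix has rank 4 and Smith normal form diag(1,1,1,1).

∂_2: C_2 → C_1 sends each 2-simplex [p,q,r] to [q,r] − [p,r] + [p,q]. For instance
  ∂[2,3,4] = [3,4] − [2,4] + [2,3],
  ∂[1,3,5] = [3,5] − [1,5] + [1,3].
The 10×5 boundary matrix has rank 5 and Smith normal form diag(1,1,1,1,1).

Now H_k = ker ∂_k / im ∂_{k+1}, so:

  H_0: rank C_0 − rank ∂_1 = 5 − 4 = 1, and the invariant factors of ∂_1 are all 1, so H_0 ≅ Z.
  H_1: rank ker ∂_1 − rank ∂_2 = (10 − 4) − 5 = 1, and the invariant factors of ∂_2 are all 1, so H_1 ≅ Z.
  H_2: rank ker ∂_2 − rank ∂_3 = (5 − 5) − 0 = 0, and there is no ∂_3, so H_2 ≅ 0.

H_0 ≅ Z,  H_1 ≅ Z,  H_2 = 0.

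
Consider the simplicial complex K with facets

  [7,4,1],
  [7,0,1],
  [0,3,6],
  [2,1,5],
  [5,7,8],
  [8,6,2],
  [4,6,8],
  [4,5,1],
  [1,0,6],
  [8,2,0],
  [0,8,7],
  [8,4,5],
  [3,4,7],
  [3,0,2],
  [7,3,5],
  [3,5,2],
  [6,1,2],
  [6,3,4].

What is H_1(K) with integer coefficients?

H_1 = Z ⊕ Z/2Z.

K has 9 vertices, 27 edges, 18 triangles.
rank ∂_1 = 8, rank ∂_2 = 18 ⇒ b_1 = 27 − 8 − 18 = 1; ∂_2 has invariant factor(s) [2] giving torsion. So H_1 = Z ⊕ Z/2Z.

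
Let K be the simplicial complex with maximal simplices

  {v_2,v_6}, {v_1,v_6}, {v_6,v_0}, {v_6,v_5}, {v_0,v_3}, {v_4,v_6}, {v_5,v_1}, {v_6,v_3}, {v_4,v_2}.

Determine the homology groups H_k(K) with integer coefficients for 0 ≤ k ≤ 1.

Fix the vertex order v_0 < v_1 < v_2 < v_3 < v_4 < v_5 < v_6 and write every simplex with vertices in increasing order. Then dim K = 1 and the simplices of K are:

  0-simplices (7): [v_0], [v_1], [v_2], [v_3], [v_4], [v_5], [v_6]
  1-simplices (9): [v_0,v_3], [v_0,v_6], [v_1,v_5], [v_1,v_6], [v_2,v_4], [v_2,v_6], [v_3,v_6], [v_4,v_6], [v_5,v_6]

giving chain groups C_0 ≅ Z^7, C_1 ≅ Z^9.

The boundary map ∂_1: C_1 → C_0 is given by ∂[p,q] = [q] − [p]. For instance
  ∂[v_0,v_3] = [v_3] − [v_0].
This gives a 7×9 integer matrix of rank 6; reducing to Smith normal form yields diagonal entries (1,1,1,1,1,1).

Reading off H_k = ker ∂_k / im ∂_{k+1}:

  H_0: rank C_0 − rank ∂_1 = 7 − 6 = 1, and the invariant factors of ∂_1 are all 1, so H_0 ≅ Z.
  H_1: rank ker ∂_1 − rank ∂_2 = (9 − 6) − 0 = 3, and there is no ∂_2, so H_1 ≅ Z^3.

(K is a triangulation of a wedge of 3 circles.)

H_0 ≅ Z,  H_1 ≅ Z^3.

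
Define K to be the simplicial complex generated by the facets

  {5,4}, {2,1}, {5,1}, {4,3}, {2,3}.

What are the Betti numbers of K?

Take the total order 1 < 2 < 3 < 4 < 5 on the vertex set. Then K (dimension 1) consists of the simplices:

  0-simplices (5): [1], [2], [3], [4], [5]
  1-simplices (5): [1,2], [1,5], [2,3], [3,4], [4,5]

Hence C_0 ≅ Z^5, C_1 ≅ Z^5.

∂_1: C_1 → C_0 is given by ∂[p,q] = [q] − [p].
The resulting 5×5 matrix has rank 4, and its Smith normal form has invariant factors (1,1,1,1).

Computing H_k = (kernel of ∂_k) / (image of ∂_{k+1}):

  H_0: rank C_0 − rank ∂_1 = 5 − 4 = 1, and the invariant factors of ∂_1 are all 1, so H_0 ≅ Z.
  H_1: rank ker ∂_1 − rank ∂_2 = (5 − 4) − 0 = 1, and there is no ∂_2, so H_1 ≅ Z.

Hence the Betti numbers are b_0 = 1, b_1 = 1.

b_0 = 1, b_1 = 1.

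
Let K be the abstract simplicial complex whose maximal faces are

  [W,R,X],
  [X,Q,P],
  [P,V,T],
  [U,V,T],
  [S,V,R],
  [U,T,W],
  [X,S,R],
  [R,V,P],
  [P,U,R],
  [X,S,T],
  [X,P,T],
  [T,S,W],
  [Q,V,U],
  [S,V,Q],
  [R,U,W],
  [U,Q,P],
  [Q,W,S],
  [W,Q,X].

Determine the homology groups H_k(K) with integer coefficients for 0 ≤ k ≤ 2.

H_0 = Z,  H_1 = Z ⊕ Z/2,  H_2 = 0.

Fix the vertex order P < Q < R < S < T < U < V < W < X and write every simplex with vertices in increasing order. Then dim K = 2 and the simplices of K are:

  0-simplices (9): P, Q, R, S, T, U, V, W, X
  1-simplices (27): PQ, PR, PT, PU, PV, PX, QS, QU, QV, QW, QX, RS, RU, RV, RW, RX, ST, SV, SW, SX, TU, TV, TW, TX, UV, UW, WX
  2-simplices (18): PQU, PQX, PRU, PRV, PTV, PTX, QSV, QSW, QUV, QWX, RSV, RSX, RUW, RWX, STW, STX, TUV, TUW

so the chain groups are C_0 ≅ Z^9, C_1 ≅ Z^27, C_2 ≅ Z^18.

Boundary ∂_1: C_1 → C_0 maps an edge to its endpoints' difference, ∂[p,q] = q − p. For instance
  ∂QX = X − Q.
This gives a 9×27 integer matrix of rank 8; reducing to Smith normal form yields diagonal entries (1,1,1,1,1,1,1,1).

The boundary map ∂_2: C_2 → C_1 sends each 2-simplex [p,q,r] to [q,r] − [p,r] + [p,q]. For instance
  ∂QSV = SV − QV + QS,
  ∂PQX = QX − PX + PQ.
The resulting 27×18 matrix has rank 18, and its Smith normal form has invariant factors (1,1,1,1,1,1,1,1,1,1,1,1,1,1,1,1,1,2).

Now H_k = ker ∂_k / im ∂_{k+1}, so:

  H_0: rank C_0 − rank ∂_1 = 9 − 8 = 1, and the invariant factors of ∂_1 are all 1, so H_0 ≅ Z.
  H_1: rank ker ∂_1 − rank ∂_2 = (27 − 8) − 18 = 1, and ∂_2 has invariant factor 2 > 1, so H_1 ≅ Z ⊕ Z/2.
  H_2: rank ker ∂_2 − rank ∂_3 = (18 − 18) − 0 = 0, and there is no ∂_3, so H_2 ≅ 0.

As a check, the Euler characteristic is 9 − 27 + 18 = 0, which agrees with 1 − 1 + 0 = 0.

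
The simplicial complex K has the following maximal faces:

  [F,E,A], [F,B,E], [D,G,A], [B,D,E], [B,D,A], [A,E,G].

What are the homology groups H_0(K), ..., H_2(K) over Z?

H_0 = Z,  H_1 = Z,  H_2 = 0.

We work with the vertex ordering A < B < D < E < F < G. The simplices of K, each written with vertices in increasing order, are:

  0-simplices (6): A, B, D, E, F, G
  1-simplices (12): AB, AD, AE, AF, AG, BD, BE, BF, DE, DG, EF, EG
  2-simplices (6): ABD, ADG, AEF, AEG, BDE, BEF

Hence C_0 ≅ Z^6, C_1 ≅ Z^12, C_2 ≅ Z^6.

∂_1: C_1 → C_0 sends each edge [p,q] (with p < q) to q − p. For instance
  ∂EG = G − E.
The resulting 6×12 matrix has rank 5, and its Smith normal form has invariant factors (1,1,1,1,1).

∂_2: C_2 → C_1 acts by ∂[p,q,r] = [q,r] − [p,r] + [p,q]. For instance
  ∂AEG = EG − AG + AE,
  ∂ADG = DG − AG + AD.
The 12×6 boundary matrix has rank 6 and Smith normal form diag(1,1,1,1,1,1).

From H_k ≅ ker(∂_k) / im(∂_{k+1}) we obtain:

  H_0: rank C_0 − rank ∂_1 = 6 − 5 = 1, and the invariant factors of ∂_1 are all 1, so H_0 ≅ Z.
  H_1: rank ker ∂_1 − rank ∂_2 = (12 − 5) − 6 = 1, and the invariant factors of ∂_2 are all 1, so H_1 ≅ Z.
  H_2: rank ker ∂_2 − rank ∂_3 = (6 − 6) − 0 = 0, and there is no ∂_3, so H_2 ≅ 0.

As a check, the Euler characteristic is 6 − 12 + 6 = 0, which agrees with 1 − 1 + 0 = 0.
(K is a triangulation of the cylinder S^1 x I.)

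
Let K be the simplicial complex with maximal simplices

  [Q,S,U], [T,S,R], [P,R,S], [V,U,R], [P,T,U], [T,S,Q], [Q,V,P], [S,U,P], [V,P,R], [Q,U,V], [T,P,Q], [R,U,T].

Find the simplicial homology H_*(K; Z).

H_0 ≅ Z,  H_1 ≅ Z/2Z,  H_2 = 0.

Order the vertices as P < Q < R < S < T < U < V. Listing each simplex with vertices in this order, K has dimension 2 with simplices:

  0-simplices (7): P, Q, R, S, T, U, V
  1-simplices (18): PQ, PR, PS, PT, PU, PV, QS, QT, QU, QV, RS, RT, RU, RV, ST, SU, TU, UV
  2-simplices (12): PQT, PQV, PRS, PRV, PSU, PTU, QST, QSU, QUV, RST, RTU, RUV

so the chain groups are C_0 ≅ Z^7, C_1 ≅ Z^18, C_2 ≅ Z^12.

Boundary ∂_1: C_1 → C_0 is given by ∂[p,q] = [q] − [p]. For instance
  ∂RU = U − R.
The resulting 7×18 matrix has rank 6, and its Smith normal form has invariant factors (1,1,1,1,1,1).

∂_2: C_2 → C_1 maps a triangle to the signed sum of its edges. For instance
  ∂PQT = QT − PT + PQ,
  ∂QUV = UV − QV + QU.
The resulting 18×12 matrix has rank 12, and its Smith normal form has invariant factors (1,1,1,1,1,1,1,1,1,1,1,2).

Computing H_k = (kernel of ∂_k) / (image of ∂_{k+1}):

  H_0: rank C_0 − rank ∂_1 = 7 − 6 = 1, and the invariant factors of ∂_1 are all 1, so H_0 ≅ Z.
  H_1: rank ker ∂_1 − rank ∂_2 = (18 − 6) − 12 = 0, and ∂_2 has invariant factor 2 > 1, so H_1 ≅ Z/2Z.
  H_2: rank ker ∂_2 − rank ∂_3 = (12 − 12) − 0 = 0, and there is no ∂_3, so H_2 ≅ 0.

As a check, the Euler characteristic is 7 − 18 + 12 = 1, which agrees with 1 − 0 + 0 = 1.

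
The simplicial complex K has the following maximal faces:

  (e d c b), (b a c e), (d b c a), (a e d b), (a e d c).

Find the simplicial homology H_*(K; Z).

H_0 ≅ Z,  H_1 = 0,  H_2 = 0,  H_3 ≅ Z.

Fix the vertex order a < b < c < d < e and write every simplex with vertices in increasing order. Then dim K = 3 and the simplices of K are:

  0-simplices (5): a, b, c, d, e
  1-simplices (10): ab, ac, ad, ae, bc, bd, be, cd, ce, de
  2-simplices (10): abc, abd, abe, acd, ace, ade, bcd, bce, bde, cde
  3-simplices (5): abcd, abce, abde, acde, bcde

Hence C_0 ≅ Z^5, C_1 ≅ Z^10, C_2 ≅ Z^10, C_3 ≅ Z^5.

∂_1: C_1 → C_0 maps an edge to its endpoints' difference, ∂[p,q] = q − p.
As a 5×10 matrix over Z this has rank 4, with invariant factors (1,1,1,1).

The boundary map ∂_2: C_2 → C_1 sends each 2-simplex [p,q,r] to [q,r] − [p,r] + [p,q]. For instance
  ∂bde = de − be + bd,
  ∂abc = bc − ac + ab.
The 10×10 boundary matrix has rank 6 and Smith normal form diag(1,1,1,1,1,1).

Boundary ∂_3: C_3 → C_2 sends each 3-simplex σ to the alternating sum Σ_i (−1)^i (σ with its i-th vertex removed). For instance
  ∂abcd = bcd − acd + abd − abc,
  ∂acde = cde − ade + ace − acd.
The resulting 10×5 matrix has rank 4, and its Smith normal form has invariant factors (1,1,1,1).

Now H_k = ker ∂_k / im ∂_{k+1}, so:

  H_0: rank C_0 − rank ∂_1 = 5 − 4 = 1, and the invariant factors of ∂_1 are all 1, so H_0 ≅ Z.
  H_1: rank ker ∂_1 − rank ∂_2 = (10 − 4) − 6 = 0, and the invariant factors of ∂_2 are all 1, so H_1 ≅ 0.
  H_2: rank ker ∂_2 − rank ∂_3 = (10 − 6) − 4 = 0, and the invariant factors of ∂_3 are all 1, so H_2 ≅ 0.
  H_3: rank ker ∂_3 − rank ∂_4 = (5 − 4) − 0 = 1, and there is no ∂_4, so H_3 ≅ Z.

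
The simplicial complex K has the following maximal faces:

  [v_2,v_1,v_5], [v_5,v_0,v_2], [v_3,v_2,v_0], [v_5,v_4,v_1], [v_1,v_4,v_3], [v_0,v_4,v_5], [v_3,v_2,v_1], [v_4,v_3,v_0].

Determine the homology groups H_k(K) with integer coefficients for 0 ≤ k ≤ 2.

H_0 = Z,  H_1 = 0,  H_2 = Z.

Order the vertices as v_0 < v_1 < v_2 < v_3 < v_4 < v_5. Listing each simplex with vertices in this order, K has dimension 2 with simplices:

  0-simplices (6): [v_0], [v_1], [v_2], [v_3], [v_4], [v_5]
  1-simplices (12): [v_0,v_2], [v_0,v_3], [v_0,v_4], [v_0,v_5], [v_1,v_2], [v_1,v_3], [v_1,v_4], [v_1,v_5], [v_2,v_3], [v_2,v_5], [v_3,v_4], [v_4,v_5]
  2-simplices (8): [v_0,v_2,v_3], [v_0,v_2,v_5], [v_0,v_3,v_4], [v_0,v_4,v_5], [v_1,v_2,v_3], [v_1,v_2,v_5], [v_1,v_3,v_4], [v_1,v_4,v_5]

so the chain groups are C_0 ≅ Z^6, C_1 ≅ Z^12, C_2 ≅ Z^8.

The boundary map ∂_1: C_1 → C_0 maps an edge to its endpoints' difference, ∂[p,q] = q − p. For instance
  ∂[v_4,v_5] = [v_5] − [v_4].
As a 6×12 matrix over Z this has rank 5, with invariant factors (1,1,1,1,1).

∂_2: C_2 → C_1 sends each 2-simplex [p,q,r] to [q,r] − [p,r] + [p,q]. For instance
  ∂[v_1,v_3,v_4] = [v_3,v_4] − [v_1,v_4] + [v_1,v_3],
  ∂[v_0,v_4,v_5] = [v_4,v_5] − [v_0,v_5] + [v_0,v_4].
This gives a 12×8 integer matrix of rank 7; reducing to Smith normal form yields diagonal entries (1,1,1,1,1,1,1).

Computing H_k = (kernel of ∂_k) / (image of ∂_{k+1}):

  H_0: rank C_0 − rank ∂_1 = 6 − 5 = 1, and the invariant factors of ∂_1 are all 1, so H_0 = Z.
  H_1: rank ker ∂_1 − rank ∂_2 = (12 − 5) − 7 = 0, and the invariant factors of ∂_2 are all 1, so H_1 = 0.
  H_2: rank ker ∂_2 − rank ∂_3 = (8 − 7) − 0 = 1, and there is no ∂_3, so H_2 = Z.

As a check, the Euler characteristic is 6 − 12 + 8 = 2, which agrees with 1 − 0 + 1 = 2.
(K is a triangulation of the 2-sphere S^2.)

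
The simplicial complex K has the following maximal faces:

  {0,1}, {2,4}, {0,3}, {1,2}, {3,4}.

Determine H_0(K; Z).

H_0 ≅ Z.

Take the total order 0 < 1 < 2 < 3 < 4 on the vertex set. Then K (dimension 1) consists of the simplices:

  0-simplices (5): [0], [1], [2], [3], [4]
  1-simplices (5): [0,1], [0,3], [1,2], [2,4], [3,4]

Hence C_0 ≅ Z^5, C_1 ≅ Z^5.

Boundary ∂_1: C_1 → C_0 is given by ∂[p,q] = [q] − [p].
The 5×5 boundary matrix has rank 4 and Smith normal form diag(1,1,1,1).

Reading off H_k = ker ∂_k / im ∂_{k+1}:

  H_0: rank C_0 − rank ∂_1 = 5 − 4 = 1, and the invariant factors of ∂_1 are all 1, so H_0 ≅ Z.

(K is a triangulation of the circle S^1.)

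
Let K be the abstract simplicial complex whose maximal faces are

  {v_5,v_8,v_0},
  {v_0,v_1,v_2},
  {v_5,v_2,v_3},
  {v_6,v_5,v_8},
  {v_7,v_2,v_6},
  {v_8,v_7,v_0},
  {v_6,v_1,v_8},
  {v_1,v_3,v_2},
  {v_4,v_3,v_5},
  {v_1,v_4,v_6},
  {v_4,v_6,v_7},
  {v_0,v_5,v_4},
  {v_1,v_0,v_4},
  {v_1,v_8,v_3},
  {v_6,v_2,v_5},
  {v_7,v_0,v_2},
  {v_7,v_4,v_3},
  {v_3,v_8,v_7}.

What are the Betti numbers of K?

b_0 = 1, b_1 = 2, b_2 = 1.

K has 9 vertices, 27 edges, 18 triangles.
rank ∂_0 = 0, rank ∂_1 = 8 ⇒ b_0 = 9 − 0 − 8 = 1; all invariant factors of ∂_1 are 1 so no torsion. So H_0 ≅ Z.
rank ∂_1 = 8, rank ∂_2 = 17 ⇒ b_1 = 27 − 8 − 17 = 2; all invariant factors of ∂_2 are 1 so no torsion. So H_1 ≅ Z^2.
rank ∂_2 = 17, rank ∂_3 = 0 ⇒ b_2 = 18 − 17 − 0 = 1. So H_2 ≅ Z.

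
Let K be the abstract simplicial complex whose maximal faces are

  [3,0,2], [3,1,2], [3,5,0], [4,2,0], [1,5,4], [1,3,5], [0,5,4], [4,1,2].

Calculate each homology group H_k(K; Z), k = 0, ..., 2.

Fix the vertex order 0 < 1 < 2 < 3 < 4 < 5 and write every simplex with vertices in increasing order. Then dim K = 2 and the simplices of K are:

  0-simplices (6): [0], [1], [2], [3], [4], [5]
  1-simplices (12): [0,2], [0,3], [0,4], [0,5], [1,2], [1,3], [1,4], [1,5], [2,3], [2,4], [3,5], [4,5]
  2-simplices (8): [0,2,3], [0,2,4], [0,3,5], [0,4,5], [1,2,3], [1,2,4], [1,3,5], [1,4,5]

Hence C_0 ≅ Z^6, C_1 ≅ Z^12, C_2 ≅ Z^8.

The boundary map ∂_1: C_1 → C_0 maps an edge to its endpoints' difference, ∂[p,q] = q − p.
The resulting 6×12 matrix has rank 5, and its Smith normal form has invariant factors (1,1,1,1,1).

∂_2: C_2 → C_1 sends each 2-simplex [p,q,r] to [q,r] − [p,r] + [p,q]. For instance
  ∂[0,4,5] = [4,5] − [0,5] + [0,4],
  ∂[0,3,5] = [3,5] − [0,5] + [0,3].
As a 12×8 matrix over Z this has rank 7, with invariant factors (1,1,1,1,1,1,1).

Reading off H_k = ker ∂_k / im ∂_{k+1}:

  H_0: rank C_0 − rank ∂_1 = 6 − 5 = 1, and the invariant factors of ∂_1 are all 1, so H_0 = Z.
  H_1: rank ker ∂_1 − rank ∂_2 = (12 − 5) − 7 = 0, and the invariant factors of ∂_2 are all 1, so H_1 = 0.
  H_2: rank ker ∂_2 − rank ∂_3 = (8 − 7) − 0 = 1, and there is no ∂_3, so H_2 = Z.

As a check, the Euler characteristic is 6 − 12 + 8 = 2, which agrees with 1 − 0 + 1 = 2.
(K is a triangulation of the 2-sphere S^2.)

H_0 = Z,  H_1 = 0,  H_2 = Z.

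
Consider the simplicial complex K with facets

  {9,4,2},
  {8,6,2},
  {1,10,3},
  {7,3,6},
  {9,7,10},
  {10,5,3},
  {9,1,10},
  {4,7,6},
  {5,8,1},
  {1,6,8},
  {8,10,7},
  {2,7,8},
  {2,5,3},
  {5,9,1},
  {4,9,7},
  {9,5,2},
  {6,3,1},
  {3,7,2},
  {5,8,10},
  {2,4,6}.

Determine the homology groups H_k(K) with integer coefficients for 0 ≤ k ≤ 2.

Order the vertices as 1 < 2 < 3 < 4 < 5 < 6 < 7 < 8 < 9 < 10. Listing each simplex with vertices in this order, K has dimension 2 with simplices:

  0-simplices (10): [1], [2], [3], [4], [5], [6], [7], [8], [9], [10]
  1-simplices (30): (30 of them)
  2-simplices (20): (20 of them)

Hence C_0 ≅ Z^10, C_1 ≅ Z^30, C_2 ≅ Z^20.

∂_1: C_1 → C_0 is given by ∂[p,q] = [q] − [p]. For instance
  ∂[3,6] = [6] − [3].
As a 10×30 matrix over Z this has rank 9, with invariant factors (1,1,1,1,1,1,1,1,1).

Boundary ∂_2: C_2 → C_1 acts by ∂[p,q,r] = [q,r] − [p,r] + [p,q]. For instance
  ∂[3,5,10] = [5,10] − [3,10] + [3,5],
  ∂[2,3,7] = [3,7] − [2,7] + [2,3].
The resulting 30×20 matrix has rank 20, and its Smith normal form has invariant factors (1,1,1,1,1,1,1,1,1,1,1,1,1,1,1,1,1,1,1,2).

From H_k ≅ ker(∂_k) / im(∂_{k+1}) we obtain:

  H_0: rank C_0 − rank ∂_1 = 10 − 9 = 1, and the invariant factors of ∂_1 are all 1, so H_0 ≅ Z.
  H_1: rank ker ∂_1 − rank ∂_2 = (30 − 9) − 20 = 1, and ∂_2 has invariant factor 2 > 1, so H_1 ≅ Z ⊕ Z_2.
  H_2: rank ker ∂_2 − rank ∂_3 = (20 − 20) − 0 = 0, and there is no ∂_3, so H_2 ≅ 0.

H_0 ≅ Z,  H_1 ≅ Z ⊕ Z_2,  H_2 = 0.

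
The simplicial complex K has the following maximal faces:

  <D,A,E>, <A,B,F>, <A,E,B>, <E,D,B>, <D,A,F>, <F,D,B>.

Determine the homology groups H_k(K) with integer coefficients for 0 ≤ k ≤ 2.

Order the vertices as A < B < D < E < F. Listing each simplex with vertices in this order, K has dimension 2 with simplices:

  0-simplices (5): A, B, D, E, F
  1-simplices (9): AB, AD, AE, AF, BD, BE, BF, DE, DF
  2-simplices (6): ABE, ABF, ADE, ADF, BDE, BDF

so the chain groups are C_0 ≅ Z^5, C_1 ≅ Z^9, C_2 ≅ Z^6.

Boundary ∂_1: C_1 → C_0 is given by ∂[p,q] = [q] − [p]. For instance
  ∂BE = E − B.
The 5×9 boundary matrix has rank 4 and Smith normal form diag(1,1,1,1).

∂_2: C_2 → C_1 maps a triangle to the signed sum of its edges. For instance
  ∂BDF = DF − BF + BD,
  ∂ABF = BF − AF + AB.
This gives a 9×6 integer matrix of rank 5; reducing to Smith normal form yields diagonal entries (1,1,1,1,1).

Computing H_k = (kernel of ∂_k) / (image of ∂_{k+1}):

  H_0: rank C_0 − rank ∂_1 = 5 − 4 = 1, and the invariant factors of ∂_1 are all 1, so H_0 ≅ Z.
  H_1: rank ker ∂_1 − rank ∂_2 = (9 − 4) − 5 = 0, and the invariant factors of ∂_2 are all 1, so H_1 ≅ 0.
  H_2: rank ker ∂_2 − rank ∂_3 = (6 − 5) − 0 = 1, and there is no ∂_3, so H_2 ≅ Z.

(K is a triangulation of the 2-sphere S^2.)

H_0 = Z,  H_1 = 0,  H_2 = Z.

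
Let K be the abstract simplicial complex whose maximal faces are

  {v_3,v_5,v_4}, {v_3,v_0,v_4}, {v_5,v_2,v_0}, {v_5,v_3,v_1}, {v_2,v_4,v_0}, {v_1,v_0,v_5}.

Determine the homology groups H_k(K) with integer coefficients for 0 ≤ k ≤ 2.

H_0 ≅ Z,  H_1 ≅ Z,  H_2 = 0.

Order the vertices as v_0 < v_1 < v_2 < v_3 < v_4 < v_5. Listing each simplex with vertices in this order, K has dimension 2 with simplices:

  0-simplices (6): [v_0], [v_1], [v_2], [v_3], [v_4], [v_5]
  1-simplices (12): [v_0,v_1], [v_0,v_2], [v_0,v_3], [v_0,v_4], [v_0,v_5], [v_1,v_3], [v_1,v_5], [v_2,v_4], [v_2,v_5], [v_3,v_4], [v_3,v_5], [v_4,v_5]
  2-simplices (6): [v_0,v_1,v_5], [v_0,v_2,v_4], [v_0,v_2,v_5], [v_0,v_3,v_4], [v_1,v_3,v_5], [v_3,v_4,v_5]

Hence C_0 ≅ Z^6, C_1 ≅ Z^12, C_2 ≅ Z^6.

Boundary ∂_1: C_1 → C_0 maps an edge to its endpoints' difference, ∂[p,q] = q − p.
This gives a 6×12 integer matrix of rank 5; reducing to Smith normal form yields diagonal entries (1,1,1,1,1).

∂_2: C_2 → C_1 acts by ∂[p,q,r] = [q,r] − [p,r] + [p,q]. For instance
  ∂[v_3,v_4,v_5] = [v_4,v_5] − [v_3,v_5] + [v_3,v_4],
  ∂[v_0,v_1,v_5] = [v_1,v_5] − [v_0,v_5] + [v_0,v_1].
This gives a 12×6 integer matrix of rank 6; reducing to Smith normal form yields diagonal entries (1,1,1,1,1,1).

Reading off H_k = ker ∂_k / im ∂_{k+1}:

  H_0: rank C_0 − rank ∂_1 = 6 − 5 = 1, and the invariant factors of ∂_1 are all 1, so H_0 = Z.
  H_1: rank ker ∂_1 − rank ∂_2 = (12 − 5) − 6 = 1, and the invariant factors of ∂_2 are all 1, so H_1 = Z.
  H_2: rank ker ∂_2 − rank ∂_3 = (6 − 6) − 0 = 0, and there is no ∂_3, so H_2 = 0.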